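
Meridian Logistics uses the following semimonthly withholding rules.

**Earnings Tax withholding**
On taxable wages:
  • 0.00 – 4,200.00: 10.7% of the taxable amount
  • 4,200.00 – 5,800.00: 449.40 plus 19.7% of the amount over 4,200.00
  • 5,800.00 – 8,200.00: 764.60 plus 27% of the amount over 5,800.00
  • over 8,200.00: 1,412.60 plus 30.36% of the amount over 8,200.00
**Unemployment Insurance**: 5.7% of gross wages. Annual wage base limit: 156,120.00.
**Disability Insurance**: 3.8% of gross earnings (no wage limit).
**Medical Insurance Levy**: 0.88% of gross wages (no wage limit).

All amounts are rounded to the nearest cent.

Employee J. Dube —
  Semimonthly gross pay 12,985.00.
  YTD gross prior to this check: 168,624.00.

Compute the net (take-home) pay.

Earnings Tax: taxable = 12,985.00
  1,412.60 + 30.36% × (12,985.00 − 8,200.00) = 1,412.60 + 30.36% × 4,785.00 = 2,865.33
Unemployment Insurance: YTD 168,624.00 ≥ cap 156,120.00 → 0.00
Disability Insurance: 3.8% × 12,985.00 = 493.43
Medical Insurance Levy: 0.88% × 12,985.00 = 114.27
Total withheld: 2,865.33 + 0.00 + 493.43 + 114.27 = 3,473.03
Net pay: 12,985.00 − 3,473.03 = 9,511.97

9,511.97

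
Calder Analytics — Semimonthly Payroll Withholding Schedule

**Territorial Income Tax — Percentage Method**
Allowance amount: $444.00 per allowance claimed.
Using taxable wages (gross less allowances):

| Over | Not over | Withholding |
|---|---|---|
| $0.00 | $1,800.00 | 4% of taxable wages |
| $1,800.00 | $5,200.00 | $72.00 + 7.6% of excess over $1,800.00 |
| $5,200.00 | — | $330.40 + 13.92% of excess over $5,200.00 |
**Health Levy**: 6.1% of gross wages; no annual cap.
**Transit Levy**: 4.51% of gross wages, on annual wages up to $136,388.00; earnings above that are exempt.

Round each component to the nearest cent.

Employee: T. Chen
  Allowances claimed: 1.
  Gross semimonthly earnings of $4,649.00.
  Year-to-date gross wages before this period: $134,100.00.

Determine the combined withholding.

Territorial Income Tax: taxable = $4,649.00 − 1×$444.00 = $4,205.00
  $72.00 + 7.6% × ($4,205.00 − $1,800.00) = $72.00 + 7.6% × $2,405.00 = $254.78
Health Levy: 6.1% × $4,649.00 = $283.59
Transit Levy: cap $136,388.00 − YTD $134,100.00 = $2,288.00 subject; 4.51% × $2,288.00 = $103.19
Total: $254.78 + $283.59 + $103.19 = $641.56

$641.56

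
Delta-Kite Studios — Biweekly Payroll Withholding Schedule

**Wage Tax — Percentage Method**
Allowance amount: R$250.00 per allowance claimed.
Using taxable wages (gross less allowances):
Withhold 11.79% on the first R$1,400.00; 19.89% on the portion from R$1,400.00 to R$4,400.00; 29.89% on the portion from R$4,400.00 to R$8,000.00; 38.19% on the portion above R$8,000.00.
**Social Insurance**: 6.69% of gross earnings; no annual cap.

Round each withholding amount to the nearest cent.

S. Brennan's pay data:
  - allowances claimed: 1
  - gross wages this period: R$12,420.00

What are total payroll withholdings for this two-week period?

R$4,261.22

Wage Tax: taxable = R$12,420.00 − 1×R$250.00 = R$12,170.00
  R$1,837.80 + 38.19% × (R$12,170.00 − R$8,000.00) = R$1,837.80 + 38.19% × R$4,170.00 = R$3,430.32
Social Insurance: 6.69% × R$12,420.00 = R$830.90
Total: R$3,430.32 + R$830.90 = R$4,261.22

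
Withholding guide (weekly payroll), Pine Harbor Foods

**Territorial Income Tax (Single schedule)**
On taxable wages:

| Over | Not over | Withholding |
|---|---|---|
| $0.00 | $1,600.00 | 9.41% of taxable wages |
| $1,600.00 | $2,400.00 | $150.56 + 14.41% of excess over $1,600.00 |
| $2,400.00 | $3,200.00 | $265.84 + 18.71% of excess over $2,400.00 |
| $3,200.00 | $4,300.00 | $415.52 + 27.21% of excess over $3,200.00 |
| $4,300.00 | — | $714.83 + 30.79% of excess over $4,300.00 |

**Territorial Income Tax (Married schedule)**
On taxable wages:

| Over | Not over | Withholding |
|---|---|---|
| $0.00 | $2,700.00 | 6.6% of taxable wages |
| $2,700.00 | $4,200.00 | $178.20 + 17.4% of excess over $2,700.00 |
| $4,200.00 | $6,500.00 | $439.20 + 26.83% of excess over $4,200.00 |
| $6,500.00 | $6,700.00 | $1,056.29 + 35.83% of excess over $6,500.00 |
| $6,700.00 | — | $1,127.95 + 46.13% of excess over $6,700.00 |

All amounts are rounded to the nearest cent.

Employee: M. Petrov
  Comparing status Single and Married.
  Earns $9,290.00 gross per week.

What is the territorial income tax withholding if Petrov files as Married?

$2,322.72

Territorial Income Tax (Married): taxable = $9,290.00
  $1,127.95 + 46.13% × ($9,290.00 − $6,700.00) = $1,127.95 + 46.13% × $2,590.00 = $2,322.72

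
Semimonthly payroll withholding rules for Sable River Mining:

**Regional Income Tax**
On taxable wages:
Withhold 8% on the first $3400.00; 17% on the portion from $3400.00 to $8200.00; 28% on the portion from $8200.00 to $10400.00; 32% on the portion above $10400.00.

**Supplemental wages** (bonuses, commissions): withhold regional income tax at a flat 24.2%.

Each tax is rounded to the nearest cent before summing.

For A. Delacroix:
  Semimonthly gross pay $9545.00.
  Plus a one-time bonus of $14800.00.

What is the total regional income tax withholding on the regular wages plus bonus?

Regional Income Tax: taxable = $9545.00
  $1088.00 + 28% × ($9545.00 − $8200.00) = $1088.00 + 28% × $1345.00 = $1464.60
Supplemental (24.2% flat on bonus): 24.2% × $14800.00 = $3581.60
Total regional income tax: $1464.60 + $3581.60 = $5046.20

$5046.20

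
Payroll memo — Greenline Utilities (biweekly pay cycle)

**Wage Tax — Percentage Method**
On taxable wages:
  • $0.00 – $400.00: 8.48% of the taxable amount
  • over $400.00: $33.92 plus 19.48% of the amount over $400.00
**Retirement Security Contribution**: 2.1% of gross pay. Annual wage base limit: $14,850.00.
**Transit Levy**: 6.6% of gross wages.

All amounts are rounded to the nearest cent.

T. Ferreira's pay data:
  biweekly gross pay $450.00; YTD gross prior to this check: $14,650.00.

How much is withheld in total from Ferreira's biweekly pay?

$77.56

Wage Tax: taxable = $450.00
  $33.92 + 19.48% × ($450.00 − $400.00) = $33.92 + 19.48% × $50.00 = $43.66
Retirement Security Contribution: cap $14,850.00 − YTD $14,650.00 = $200.00 subject; 2.1% × $200.00 = $4.20
Transit Levy: 6.6% × $450.00 = $29.70
Total: $43.66 + $4.20 + $29.70 = $77.56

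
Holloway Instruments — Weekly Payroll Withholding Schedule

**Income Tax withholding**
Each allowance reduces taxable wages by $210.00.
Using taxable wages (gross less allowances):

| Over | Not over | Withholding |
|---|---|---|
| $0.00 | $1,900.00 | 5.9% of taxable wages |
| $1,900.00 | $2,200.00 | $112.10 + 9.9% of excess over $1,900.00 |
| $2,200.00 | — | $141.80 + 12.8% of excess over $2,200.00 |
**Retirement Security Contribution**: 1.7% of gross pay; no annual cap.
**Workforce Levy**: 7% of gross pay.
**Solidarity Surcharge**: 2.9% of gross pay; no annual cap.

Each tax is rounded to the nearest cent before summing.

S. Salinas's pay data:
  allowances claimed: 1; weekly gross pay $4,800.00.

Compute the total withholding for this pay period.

$1,004.52

Income Tax: taxable = $4,800.00 − 1×$210.00 = $4,590.00
  $141.80 + 12.8% × ($4,590.00 − $2,200.00) = $141.80 + 12.8% × $2,390.00 = $447.72
Retirement Security Contribution: 1.7% × $4,800.00 = $81.60
Workforce Levy: 7% × $4,800.00 = $336.00
Solidarity Surcharge: 2.9% × $4,800.00 = $139.20
Total: $447.72 + $81.60 + $336.00 + $139.20 = $1,004.52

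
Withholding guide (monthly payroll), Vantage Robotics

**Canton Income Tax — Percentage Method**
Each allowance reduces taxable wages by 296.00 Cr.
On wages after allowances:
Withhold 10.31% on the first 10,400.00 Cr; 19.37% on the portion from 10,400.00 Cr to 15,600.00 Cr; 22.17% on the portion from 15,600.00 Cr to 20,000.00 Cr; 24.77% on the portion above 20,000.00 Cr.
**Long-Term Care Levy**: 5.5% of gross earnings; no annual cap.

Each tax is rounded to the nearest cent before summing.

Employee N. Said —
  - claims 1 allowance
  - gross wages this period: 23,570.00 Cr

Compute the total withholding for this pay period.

5,162.28 Cr

Canton Income Tax: taxable = 23,570.00 Cr − 1×296.00 Cr = 23,274.00 Cr
  3,054.96 Cr + 24.77% × (23,274.00 Cr − 20,000.00 Cr) = 3,054.96 Cr + 24.77% × 3,274.00 Cr = 3,865.93 Cr
Long-Term Care Levy: 5.5% × 23,570.00 Cr = 1,296.35 Cr
Total: 3,865.93 Cr + 1,296.35 Cr = 5,162.28 Cr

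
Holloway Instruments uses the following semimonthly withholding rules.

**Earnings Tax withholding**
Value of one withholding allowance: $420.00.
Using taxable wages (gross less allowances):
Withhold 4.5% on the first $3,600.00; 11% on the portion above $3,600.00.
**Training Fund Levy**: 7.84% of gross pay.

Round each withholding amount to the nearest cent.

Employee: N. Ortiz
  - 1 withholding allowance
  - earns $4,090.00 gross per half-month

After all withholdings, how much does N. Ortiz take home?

Earnings Tax: taxable = $4,090.00 − 1×$420.00 = $3,670.00
  $162.00 + 11% × ($3,670.00 − $3,600.00) = $162.00 + 11% × $70.00 = $169.70
Training Fund Levy: 7.84% × $4,090.00 = $320.66
Total withheld: $169.70 + $320.66 = $490.36
Net pay: $4,090.00 − $490.36 = $3,599.64

$3,599.64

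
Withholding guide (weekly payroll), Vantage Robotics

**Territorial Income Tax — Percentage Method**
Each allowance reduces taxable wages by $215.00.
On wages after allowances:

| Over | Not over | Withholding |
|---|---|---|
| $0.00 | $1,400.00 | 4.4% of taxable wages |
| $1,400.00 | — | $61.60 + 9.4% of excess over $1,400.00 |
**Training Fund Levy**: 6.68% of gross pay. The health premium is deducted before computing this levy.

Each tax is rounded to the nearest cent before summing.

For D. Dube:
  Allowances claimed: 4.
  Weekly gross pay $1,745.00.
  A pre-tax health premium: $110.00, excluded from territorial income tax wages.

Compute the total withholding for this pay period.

Territorial Income Tax: taxable = $1,745.00 − $110.00 − 4×$215.00 = $775.00
  4.4% × $775.00 = $34.10
Training Fund Levy: 6.68% × $1,635.00 = $109.22
Total: $34.10 + $109.22 = $143.32

$143.32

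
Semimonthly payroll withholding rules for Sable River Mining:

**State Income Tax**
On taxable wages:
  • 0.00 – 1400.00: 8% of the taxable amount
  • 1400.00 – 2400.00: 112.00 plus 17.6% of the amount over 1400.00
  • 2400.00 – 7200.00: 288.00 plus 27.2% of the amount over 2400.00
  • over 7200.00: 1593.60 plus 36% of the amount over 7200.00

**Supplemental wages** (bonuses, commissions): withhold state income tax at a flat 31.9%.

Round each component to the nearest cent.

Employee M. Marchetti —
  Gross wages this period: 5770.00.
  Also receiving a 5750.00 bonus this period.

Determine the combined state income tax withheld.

3038.89

State Income Tax: taxable = 5770.00
  288.00 + 27.2% × (5770.00 − 2400.00) = 288.00 + 27.2% × 3370.00 = 1204.64
Supplemental (31.9% flat on bonus): 31.9% × 5750.00 = 1834.25
Total state income tax: 1204.64 + 1834.25 = 3038.89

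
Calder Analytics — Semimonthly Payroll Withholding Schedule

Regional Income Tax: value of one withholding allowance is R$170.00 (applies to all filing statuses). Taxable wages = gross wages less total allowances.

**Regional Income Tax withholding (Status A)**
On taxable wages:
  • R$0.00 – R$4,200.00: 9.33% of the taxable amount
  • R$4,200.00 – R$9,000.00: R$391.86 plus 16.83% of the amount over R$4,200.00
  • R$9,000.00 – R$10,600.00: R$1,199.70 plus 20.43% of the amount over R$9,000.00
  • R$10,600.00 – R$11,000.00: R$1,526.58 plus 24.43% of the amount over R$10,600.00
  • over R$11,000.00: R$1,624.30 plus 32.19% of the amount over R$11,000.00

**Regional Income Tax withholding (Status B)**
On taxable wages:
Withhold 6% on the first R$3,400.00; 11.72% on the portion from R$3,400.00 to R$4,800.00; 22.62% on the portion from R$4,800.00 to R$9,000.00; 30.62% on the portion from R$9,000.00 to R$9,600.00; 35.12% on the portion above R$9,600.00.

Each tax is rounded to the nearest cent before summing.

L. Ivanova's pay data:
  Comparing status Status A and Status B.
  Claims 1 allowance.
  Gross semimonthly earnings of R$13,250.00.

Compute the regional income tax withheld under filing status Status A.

R$2,293.85

Regional Income Tax (Status A): taxable = R$13,250.00 − 1×R$170.00 = R$13,080.00
  R$1,624.30 + 32.19% × (R$13,080.00 − R$11,000.00) = R$1,624.30 + 32.19% × R$2,080.00 = R$2,293.85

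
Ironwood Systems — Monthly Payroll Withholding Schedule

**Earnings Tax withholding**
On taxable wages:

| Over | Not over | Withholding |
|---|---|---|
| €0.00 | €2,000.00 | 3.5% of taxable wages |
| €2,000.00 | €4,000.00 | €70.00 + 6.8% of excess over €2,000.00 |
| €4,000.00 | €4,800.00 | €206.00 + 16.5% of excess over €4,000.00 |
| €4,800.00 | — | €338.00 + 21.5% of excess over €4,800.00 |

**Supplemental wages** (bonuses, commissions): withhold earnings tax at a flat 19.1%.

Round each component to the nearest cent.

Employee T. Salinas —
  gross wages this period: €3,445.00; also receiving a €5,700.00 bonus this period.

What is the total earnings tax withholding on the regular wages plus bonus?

€1,256.96

Earnings Tax: taxable = €3,445.00
  €70.00 + 6.8% × (€3,445.00 − €2,000.00) = €70.00 + 6.8% × €1,445.00 = €168.26
Supplemental (19.1% flat on bonus): 19.1% × €5,700.00 = €1,088.70
Total earnings tax: €168.26 + €1,088.70 = €1,256.96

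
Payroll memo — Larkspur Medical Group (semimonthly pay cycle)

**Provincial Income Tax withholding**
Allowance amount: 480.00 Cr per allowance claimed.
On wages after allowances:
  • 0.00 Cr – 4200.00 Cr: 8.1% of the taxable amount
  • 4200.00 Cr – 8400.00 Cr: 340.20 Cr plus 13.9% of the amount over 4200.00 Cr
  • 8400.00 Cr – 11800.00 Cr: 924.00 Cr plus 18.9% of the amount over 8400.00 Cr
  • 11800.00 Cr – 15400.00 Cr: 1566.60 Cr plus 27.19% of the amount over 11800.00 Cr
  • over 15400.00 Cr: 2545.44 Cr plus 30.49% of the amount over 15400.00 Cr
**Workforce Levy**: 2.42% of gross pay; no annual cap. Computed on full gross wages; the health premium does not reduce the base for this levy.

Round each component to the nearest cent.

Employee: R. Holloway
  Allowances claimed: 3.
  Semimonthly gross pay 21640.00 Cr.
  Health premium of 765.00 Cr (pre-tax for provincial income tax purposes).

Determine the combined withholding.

4299.40 Cr

Provincial Income Tax: taxable = 21640.00 Cr − 765.00 Cr − 3×480.00 Cr = 19435.00 Cr
  2545.44 Cr + 30.49% × (19435.00 Cr − 15400.00 Cr) = 2545.44 Cr + 30.49% × 4035.00 Cr = 3775.71 Cr
Workforce Levy: 2.42% × 21640.00 Cr = 523.69 Cr
Total: 3775.71 Cr + 523.69 Cr = 4299.40 Cr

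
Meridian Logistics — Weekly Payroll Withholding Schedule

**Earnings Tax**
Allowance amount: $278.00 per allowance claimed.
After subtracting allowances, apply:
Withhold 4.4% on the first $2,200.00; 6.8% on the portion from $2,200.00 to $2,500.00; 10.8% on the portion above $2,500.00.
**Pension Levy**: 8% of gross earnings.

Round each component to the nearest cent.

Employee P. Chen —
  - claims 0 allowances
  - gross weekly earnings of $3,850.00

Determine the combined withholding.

Earnings Tax: taxable = $3,850.00
  $117.20 + 10.8% × ($3,850.00 − $2,500.00) = $117.20 + 10.8% × $1,350.00 = $263.00
Pension Levy: 8% × $3,850.00 = $308.00
Total: $263.00 + $308.00 = $571.00

$571.00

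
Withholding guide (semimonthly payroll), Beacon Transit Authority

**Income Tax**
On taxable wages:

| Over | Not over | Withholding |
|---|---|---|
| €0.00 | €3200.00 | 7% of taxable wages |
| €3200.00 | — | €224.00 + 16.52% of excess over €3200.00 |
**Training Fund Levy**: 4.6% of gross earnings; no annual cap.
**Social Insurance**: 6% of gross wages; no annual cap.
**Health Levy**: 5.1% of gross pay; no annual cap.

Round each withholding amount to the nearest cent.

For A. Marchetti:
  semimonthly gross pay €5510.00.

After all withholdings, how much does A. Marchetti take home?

Income Tax: taxable = €5510.00
  €224.00 + 16.52% × (€5510.00 − €3200.00) = €224.00 + 16.52% × €2310.00 = €605.61
Training Fund Levy: 4.6% × €5510.00 = €253.46
Social Insurance: 6% × €5510.00 = €330.60
Health Levy: 5.1% × €5510.00 = €281.01
Total withheld: €605.61 + €253.46 + €330.60 + €281.01 = €1470.68
Net pay: €5510.00 − €1470.68 = €4039.32

€4039.32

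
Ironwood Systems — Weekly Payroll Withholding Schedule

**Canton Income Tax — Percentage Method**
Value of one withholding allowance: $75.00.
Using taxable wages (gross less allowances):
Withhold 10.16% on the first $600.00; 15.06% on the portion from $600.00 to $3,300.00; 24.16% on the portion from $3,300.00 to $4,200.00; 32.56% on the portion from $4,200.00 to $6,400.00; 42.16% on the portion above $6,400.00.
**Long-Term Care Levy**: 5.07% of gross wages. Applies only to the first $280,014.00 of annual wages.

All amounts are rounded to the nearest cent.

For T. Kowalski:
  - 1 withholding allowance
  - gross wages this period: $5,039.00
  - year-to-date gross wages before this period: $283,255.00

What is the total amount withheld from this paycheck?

Canton Income Tax: taxable = $5,039.00 − 1×$75.00 = $4,964.00
  $685.02 + 32.56% × ($4,964.00 − $4,200.00) = $685.02 + 32.56% × $764.00 = $933.78
Long-Term Care Levy: YTD $283,255.00 ≥ cap $280,014.00 → $0.00
Total: $933.78 + $0.00 = $933.78

$933.78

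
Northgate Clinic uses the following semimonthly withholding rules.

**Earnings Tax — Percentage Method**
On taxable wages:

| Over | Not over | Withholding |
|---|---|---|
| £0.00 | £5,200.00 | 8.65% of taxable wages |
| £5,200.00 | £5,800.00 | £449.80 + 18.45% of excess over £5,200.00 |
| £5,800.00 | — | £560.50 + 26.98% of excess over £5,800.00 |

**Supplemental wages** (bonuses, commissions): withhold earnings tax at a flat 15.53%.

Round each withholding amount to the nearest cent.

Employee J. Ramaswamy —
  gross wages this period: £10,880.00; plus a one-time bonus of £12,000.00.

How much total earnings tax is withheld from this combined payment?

Earnings Tax: taxable = £10,880.00
  £560.50 + 26.98% × (£10,880.00 − £5,800.00) = £560.50 + 26.98% × £5,080.00 = £1,931.08
Supplemental (15.53% flat on bonus): 15.53% × £12,000.00 = £1,863.60
Total earnings tax: £1,931.08 + £1,863.60 = £3,794.68

£3,794.68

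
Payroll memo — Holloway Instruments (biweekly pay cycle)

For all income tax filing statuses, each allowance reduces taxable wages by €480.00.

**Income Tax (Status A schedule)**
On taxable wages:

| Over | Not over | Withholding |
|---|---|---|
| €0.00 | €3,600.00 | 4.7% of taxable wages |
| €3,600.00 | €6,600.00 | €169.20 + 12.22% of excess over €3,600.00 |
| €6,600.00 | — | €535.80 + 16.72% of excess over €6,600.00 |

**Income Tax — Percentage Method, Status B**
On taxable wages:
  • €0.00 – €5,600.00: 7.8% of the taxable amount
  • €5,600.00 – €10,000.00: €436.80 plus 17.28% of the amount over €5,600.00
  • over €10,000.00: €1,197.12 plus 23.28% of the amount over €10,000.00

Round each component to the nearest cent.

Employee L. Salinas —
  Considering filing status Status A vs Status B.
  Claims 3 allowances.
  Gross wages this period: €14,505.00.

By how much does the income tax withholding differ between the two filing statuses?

Income Tax (Status A): taxable = €14,505.00 − 3×€480.00 = €13,065.00
  €535.80 + 16.72% × (€13,065.00 − €6,600.00) = €535.80 + 16.72% × €6,465.00 = €1,616.75
Income Tax (Status B): taxable = €14,505.00 − 3×€480.00 = €13,065.00
  €1,197.12 + 23.28% × (€13,065.00 − €10,000.00) = €1,197.12 + 23.28% × €3,065.00 = €1,910.65
Difference: |€1,616.75 − €1,910.65| = €293.90 (higher under Status B)

€293.90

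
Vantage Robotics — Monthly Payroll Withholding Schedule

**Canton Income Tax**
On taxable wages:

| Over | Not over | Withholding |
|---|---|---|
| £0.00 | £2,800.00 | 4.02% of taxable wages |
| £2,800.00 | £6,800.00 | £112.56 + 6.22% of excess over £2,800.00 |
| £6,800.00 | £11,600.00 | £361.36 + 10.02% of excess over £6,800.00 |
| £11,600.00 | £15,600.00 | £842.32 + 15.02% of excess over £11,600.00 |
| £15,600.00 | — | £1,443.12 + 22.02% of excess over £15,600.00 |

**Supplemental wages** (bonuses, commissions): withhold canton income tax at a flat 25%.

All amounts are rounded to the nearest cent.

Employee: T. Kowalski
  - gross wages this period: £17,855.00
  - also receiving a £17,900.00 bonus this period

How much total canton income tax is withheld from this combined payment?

Canton Income Tax: taxable = £17,855.00
  £1,443.12 + 22.02% × (£17,855.00 − £15,600.00) = £1,443.12 + 22.02% × £2,255.00 = £1,939.67
Supplemental (25% flat on bonus): 25% × £17,900.00 = £4,475.00
Total canton income tax: £1,939.67 + £4,475.00 = £6,414.67

£6,414.67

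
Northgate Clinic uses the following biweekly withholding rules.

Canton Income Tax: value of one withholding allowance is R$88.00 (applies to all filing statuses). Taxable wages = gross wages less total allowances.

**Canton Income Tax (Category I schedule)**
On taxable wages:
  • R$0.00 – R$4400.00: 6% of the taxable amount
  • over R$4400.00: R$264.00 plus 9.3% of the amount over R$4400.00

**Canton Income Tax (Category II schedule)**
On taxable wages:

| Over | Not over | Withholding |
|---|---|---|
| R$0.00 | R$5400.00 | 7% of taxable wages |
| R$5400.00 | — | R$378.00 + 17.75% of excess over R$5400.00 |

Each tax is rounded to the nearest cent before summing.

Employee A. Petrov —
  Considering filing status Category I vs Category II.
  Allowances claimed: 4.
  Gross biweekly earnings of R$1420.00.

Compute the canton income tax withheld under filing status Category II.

Canton Income Tax (Category II): taxable = R$1420.00 − 4×R$88.00 = R$1068.00
  7% × R$1068.00 = R$74.76

R$74.76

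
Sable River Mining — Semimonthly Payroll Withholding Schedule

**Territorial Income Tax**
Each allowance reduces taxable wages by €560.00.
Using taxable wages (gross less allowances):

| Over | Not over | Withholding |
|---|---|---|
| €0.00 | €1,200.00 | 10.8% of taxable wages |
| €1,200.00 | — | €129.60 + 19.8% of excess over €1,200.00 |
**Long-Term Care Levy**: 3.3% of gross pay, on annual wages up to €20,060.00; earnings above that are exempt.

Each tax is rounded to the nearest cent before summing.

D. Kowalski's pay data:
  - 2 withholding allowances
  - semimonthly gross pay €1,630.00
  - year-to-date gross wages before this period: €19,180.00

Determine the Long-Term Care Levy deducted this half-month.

€29.04

Long-Term Care Levy: cap €20,060.00 − YTD €19,180.00 = €880.00 subject; 3.3% × €880.00 = €29.04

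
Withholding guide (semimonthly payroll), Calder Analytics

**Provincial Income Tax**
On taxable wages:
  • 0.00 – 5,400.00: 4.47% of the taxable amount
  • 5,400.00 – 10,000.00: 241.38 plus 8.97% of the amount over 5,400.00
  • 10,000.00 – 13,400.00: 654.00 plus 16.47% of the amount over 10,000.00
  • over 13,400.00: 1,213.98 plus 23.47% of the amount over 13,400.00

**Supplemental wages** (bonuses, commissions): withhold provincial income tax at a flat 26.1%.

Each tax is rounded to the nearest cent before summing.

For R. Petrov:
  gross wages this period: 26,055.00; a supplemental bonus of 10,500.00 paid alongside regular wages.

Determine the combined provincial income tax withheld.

6,924.61

Provincial Income Tax: taxable = 26,055.00
  1,213.98 + 23.47% × (26,055.00 − 13,400.00) = 1,213.98 + 23.47% × 12,655.00 = 4,184.11
Supplemental (26.1% flat on bonus): 26.1% × 10,500.00 = 2,740.50
Total provincial income tax: 4,184.11 + 2,740.50 = 6,924.61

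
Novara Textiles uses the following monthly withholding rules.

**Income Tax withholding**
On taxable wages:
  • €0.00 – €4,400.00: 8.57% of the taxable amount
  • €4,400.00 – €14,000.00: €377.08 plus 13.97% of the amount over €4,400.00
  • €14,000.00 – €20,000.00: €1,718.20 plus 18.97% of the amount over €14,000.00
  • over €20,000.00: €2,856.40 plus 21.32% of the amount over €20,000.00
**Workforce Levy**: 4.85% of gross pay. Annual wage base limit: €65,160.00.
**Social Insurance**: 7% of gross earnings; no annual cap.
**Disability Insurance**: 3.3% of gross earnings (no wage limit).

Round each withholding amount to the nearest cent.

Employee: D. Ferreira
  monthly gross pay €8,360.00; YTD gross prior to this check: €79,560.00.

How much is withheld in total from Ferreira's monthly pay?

€1,791.37

Income Tax: taxable = €8,360.00
  €377.08 + 13.97% × (€8,360.00 − €4,400.00) = €377.08 + 13.97% × €3,960.00 = €930.29
Workforce Levy: YTD €79,560.00 ≥ cap €65,160.00 → €0.00
Social Insurance: 7% × €8,360.00 = €585.20
Disability Insurance: 3.3% × €8,360.00 = €275.88
Total: €930.29 + €0.00 + €585.20 + €275.88 = €1,791.37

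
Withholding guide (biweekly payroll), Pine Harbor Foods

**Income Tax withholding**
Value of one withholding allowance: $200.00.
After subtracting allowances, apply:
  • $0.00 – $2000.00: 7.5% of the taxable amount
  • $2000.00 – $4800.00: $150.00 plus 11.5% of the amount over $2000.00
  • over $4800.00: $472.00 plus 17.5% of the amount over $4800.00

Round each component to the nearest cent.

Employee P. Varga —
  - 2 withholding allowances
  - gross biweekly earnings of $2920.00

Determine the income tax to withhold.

$209.80

Income Tax: taxable = $2920.00 − 2×$200.00 = $2520.00
  $150.00 + 11.5% × ($2520.00 − $2000.00) = $150.00 + 11.5% × $520.00 = $209.80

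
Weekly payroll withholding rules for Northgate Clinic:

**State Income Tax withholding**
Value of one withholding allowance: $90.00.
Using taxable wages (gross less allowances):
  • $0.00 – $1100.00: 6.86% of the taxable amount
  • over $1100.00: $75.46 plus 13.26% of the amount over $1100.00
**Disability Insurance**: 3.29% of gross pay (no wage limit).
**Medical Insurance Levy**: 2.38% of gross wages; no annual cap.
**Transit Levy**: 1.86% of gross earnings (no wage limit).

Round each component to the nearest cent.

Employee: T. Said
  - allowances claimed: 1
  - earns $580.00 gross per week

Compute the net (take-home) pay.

State Income Tax: taxable = $580.00 − 1×$90.00 = $490.00
  6.86% × $490.00 = $33.61
Disability Insurance: 3.29% × $580.00 = $19.08
Medical Insurance Levy: 2.38% × $580.00 = $13.80
Transit Levy: 1.86% × $580.00 = $10.79
Total withheld: $33.61 + $19.08 + $13.80 + $10.79 = $77.28
Net pay: $580.00 − $77.28 = $502.72

$502.72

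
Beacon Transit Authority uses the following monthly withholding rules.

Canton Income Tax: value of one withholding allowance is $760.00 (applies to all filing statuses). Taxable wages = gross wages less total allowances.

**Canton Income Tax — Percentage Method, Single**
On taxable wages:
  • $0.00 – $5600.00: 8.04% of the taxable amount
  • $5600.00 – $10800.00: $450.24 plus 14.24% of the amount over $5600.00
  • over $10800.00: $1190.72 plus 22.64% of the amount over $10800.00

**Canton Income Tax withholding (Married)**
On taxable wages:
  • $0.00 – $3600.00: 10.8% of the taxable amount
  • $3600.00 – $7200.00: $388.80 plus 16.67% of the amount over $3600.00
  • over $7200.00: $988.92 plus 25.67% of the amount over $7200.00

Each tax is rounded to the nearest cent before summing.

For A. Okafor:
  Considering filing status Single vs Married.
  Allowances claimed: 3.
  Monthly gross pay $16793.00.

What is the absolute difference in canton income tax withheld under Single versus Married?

$834.83

Canton Income Tax (Single): taxable = $16793.00 − 3×$760.00 = $14513.00
  $1190.72 + 22.64% × ($14513.00 − $10800.00) = $1190.72 + 22.64% × $3713.00 = $2031.34
Canton Income Tax (Married): taxable = $16793.00 − 3×$760.00 = $14513.00
  $988.92 + 25.67% × ($14513.00 − $7200.00) = $988.92 + 25.67% × $7313.00 = $2866.17
Difference: |$2031.34 − $2866.17| = $834.83 (higher under Married)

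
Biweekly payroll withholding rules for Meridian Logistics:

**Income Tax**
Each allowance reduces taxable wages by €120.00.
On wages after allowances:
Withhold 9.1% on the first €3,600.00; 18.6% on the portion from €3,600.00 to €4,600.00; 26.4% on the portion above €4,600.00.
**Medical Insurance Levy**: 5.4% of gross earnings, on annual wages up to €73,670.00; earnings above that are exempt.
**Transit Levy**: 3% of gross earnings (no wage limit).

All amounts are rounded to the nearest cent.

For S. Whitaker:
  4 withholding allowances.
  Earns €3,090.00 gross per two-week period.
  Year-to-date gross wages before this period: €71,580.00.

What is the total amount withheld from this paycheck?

€443.07

Income Tax: taxable = €3,090.00 − 4×€120.00 = €2,610.00
  9.1% × €2,610.00 = €237.51
Medical Insurance Levy: cap €73,670.00 − YTD €71,580.00 = €2,090.00 subject; 5.4% × €2,090.00 = €112.86
Transit Levy: 3% × €3,090.00 = €92.70
Total: €237.51 + €112.86 + €92.70 = €443.07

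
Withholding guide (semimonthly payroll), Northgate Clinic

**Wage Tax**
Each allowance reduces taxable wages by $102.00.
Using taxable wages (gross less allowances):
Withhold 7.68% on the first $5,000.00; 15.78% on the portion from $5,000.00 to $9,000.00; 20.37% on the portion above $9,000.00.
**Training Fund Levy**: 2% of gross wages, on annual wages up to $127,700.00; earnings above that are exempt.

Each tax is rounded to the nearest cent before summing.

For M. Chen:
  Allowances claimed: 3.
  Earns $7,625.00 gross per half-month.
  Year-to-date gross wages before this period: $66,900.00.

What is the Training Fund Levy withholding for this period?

$152.50

Training Fund Levy: 2% × $7,625.00 = $152.50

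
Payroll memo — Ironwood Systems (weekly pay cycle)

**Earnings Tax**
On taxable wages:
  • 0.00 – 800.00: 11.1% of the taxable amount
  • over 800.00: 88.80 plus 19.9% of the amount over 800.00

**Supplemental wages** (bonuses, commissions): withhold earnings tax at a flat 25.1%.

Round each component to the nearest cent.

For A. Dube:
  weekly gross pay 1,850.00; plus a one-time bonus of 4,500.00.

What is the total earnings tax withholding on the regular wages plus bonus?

1,427.25

Earnings Tax: taxable = 1,850.00
  88.80 + 19.9% × (1,850.00 − 800.00) = 88.80 + 19.9% × 1,050.00 = 297.75
Supplemental (25.1% flat on bonus): 25.1% × 4,500.00 = 1,129.50
Total earnings tax: 297.75 + 1,129.50 = 1,427.25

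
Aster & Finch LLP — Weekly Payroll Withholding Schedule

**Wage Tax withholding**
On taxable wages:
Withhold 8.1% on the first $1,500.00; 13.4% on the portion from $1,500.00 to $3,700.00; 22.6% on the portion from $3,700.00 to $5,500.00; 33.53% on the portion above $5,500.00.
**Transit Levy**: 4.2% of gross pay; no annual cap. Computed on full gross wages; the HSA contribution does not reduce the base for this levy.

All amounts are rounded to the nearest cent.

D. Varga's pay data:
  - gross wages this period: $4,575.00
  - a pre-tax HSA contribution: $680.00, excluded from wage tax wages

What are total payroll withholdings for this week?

Wage Tax: taxable = $4,575.00 − $680.00 = $3,895.00
  $416.30 + 22.6% × ($3,895.00 − $3,700.00) = $416.30 + 22.6% × $195.00 = $460.37
Transit Levy: 4.2% × $4,575.00 = $192.15
Total: $460.37 + $192.15 = $652.52

$652.52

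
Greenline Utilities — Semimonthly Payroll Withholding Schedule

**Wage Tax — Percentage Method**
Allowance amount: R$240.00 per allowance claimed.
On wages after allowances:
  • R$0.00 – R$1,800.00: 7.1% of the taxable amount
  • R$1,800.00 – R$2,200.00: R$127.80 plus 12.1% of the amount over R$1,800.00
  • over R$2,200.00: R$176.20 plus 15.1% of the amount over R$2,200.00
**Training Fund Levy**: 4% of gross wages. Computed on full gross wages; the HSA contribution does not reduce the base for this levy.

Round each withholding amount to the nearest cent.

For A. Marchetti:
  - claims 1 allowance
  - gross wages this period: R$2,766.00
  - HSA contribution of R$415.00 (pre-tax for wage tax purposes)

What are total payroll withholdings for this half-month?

Wage Tax: taxable = R$2,766.00 − R$415.00 − 1×R$240.00 = R$2,111.00
  R$127.80 + 12.1% × (R$2,111.00 − R$1,800.00) = R$127.80 + 12.1% × R$311.00 = R$165.43
Training Fund Levy: 4% × R$2,766.00 = R$110.64
Total: R$165.43 + R$110.64 = R$276.07

R$276.07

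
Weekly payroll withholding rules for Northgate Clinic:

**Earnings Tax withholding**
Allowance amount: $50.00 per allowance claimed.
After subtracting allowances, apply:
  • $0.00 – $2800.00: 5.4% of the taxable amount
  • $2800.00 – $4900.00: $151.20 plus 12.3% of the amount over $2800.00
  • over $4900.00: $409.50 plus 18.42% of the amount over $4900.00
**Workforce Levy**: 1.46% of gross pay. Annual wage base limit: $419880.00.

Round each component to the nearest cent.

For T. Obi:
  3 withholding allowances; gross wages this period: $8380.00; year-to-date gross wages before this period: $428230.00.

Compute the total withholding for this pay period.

$1022.89

Earnings Tax: taxable = $8380.00 − 3×$50.00 = $8230.00
  $409.50 + 18.42% × ($8230.00 − $4900.00) = $409.50 + 18.42% × $3330.00 = $1022.89
Workforce Levy: YTD $428230.00 ≥ cap $419880.00 → $0.00
Total: $1022.89 + $0.00 = $1022.89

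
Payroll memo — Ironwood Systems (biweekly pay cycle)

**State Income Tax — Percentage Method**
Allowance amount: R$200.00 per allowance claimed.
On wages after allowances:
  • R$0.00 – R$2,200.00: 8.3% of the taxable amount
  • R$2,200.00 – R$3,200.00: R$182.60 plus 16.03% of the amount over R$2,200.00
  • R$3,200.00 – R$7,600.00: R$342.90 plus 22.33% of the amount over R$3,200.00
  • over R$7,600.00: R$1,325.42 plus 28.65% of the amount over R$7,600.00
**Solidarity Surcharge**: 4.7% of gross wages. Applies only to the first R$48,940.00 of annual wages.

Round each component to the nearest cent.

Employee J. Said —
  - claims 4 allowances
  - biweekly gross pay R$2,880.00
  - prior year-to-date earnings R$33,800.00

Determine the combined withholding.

R$308.00

State Income Tax: taxable = R$2,880.00 − 4×R$200.00 = R$2,080.00
  8.3% × R$2,080.00 = R$172.64
Solidarity Surcharge: 4.7% × R$2,880.00 = R$135.36
Total: R$172.64 + R$135.36 = R$308.00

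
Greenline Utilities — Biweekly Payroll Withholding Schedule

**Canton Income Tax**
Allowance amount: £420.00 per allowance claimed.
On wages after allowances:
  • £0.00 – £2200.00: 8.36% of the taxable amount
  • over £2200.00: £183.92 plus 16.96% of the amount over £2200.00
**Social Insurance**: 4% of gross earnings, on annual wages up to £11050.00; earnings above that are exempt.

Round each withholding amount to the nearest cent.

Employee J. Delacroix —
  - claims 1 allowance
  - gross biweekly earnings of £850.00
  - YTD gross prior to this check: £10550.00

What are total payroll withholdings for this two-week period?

£55.95

Canton Income Tax: taxable = £850.00 − 1×£420.00 = £430.00
  8.36% × £430.00 = £35.95
Social Insurance: cap £11050.00 − YTD £10550.00 = £500.00 subject; 4% × £500.00 = £20.00
Total: £35.95 + £20.00 = £55.95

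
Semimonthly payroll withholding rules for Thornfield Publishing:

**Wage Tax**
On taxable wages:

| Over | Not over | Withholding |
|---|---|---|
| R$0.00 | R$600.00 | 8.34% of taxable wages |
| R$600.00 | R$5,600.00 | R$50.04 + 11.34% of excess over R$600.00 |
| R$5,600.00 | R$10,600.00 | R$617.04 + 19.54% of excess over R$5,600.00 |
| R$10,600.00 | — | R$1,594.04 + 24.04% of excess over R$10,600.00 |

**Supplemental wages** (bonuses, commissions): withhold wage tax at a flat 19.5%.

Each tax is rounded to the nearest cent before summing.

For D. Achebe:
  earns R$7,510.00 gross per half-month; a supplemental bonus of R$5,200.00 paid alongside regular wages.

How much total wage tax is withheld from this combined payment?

R$2,004.25

Wage Tax: taxable = R$7,510.00
  R$617.04 + 19.54% × (R$7,510.00 − R$5,600.00) = R$617.04 + 19.54% × R$1,910.00 = R$990.25
Supplemental (19.5% flat on bonus): 19.5% × R$5,200.00 = R$1,014.00
Total wage tax: R$990.25 + R$1,014.00 = R$2,004.25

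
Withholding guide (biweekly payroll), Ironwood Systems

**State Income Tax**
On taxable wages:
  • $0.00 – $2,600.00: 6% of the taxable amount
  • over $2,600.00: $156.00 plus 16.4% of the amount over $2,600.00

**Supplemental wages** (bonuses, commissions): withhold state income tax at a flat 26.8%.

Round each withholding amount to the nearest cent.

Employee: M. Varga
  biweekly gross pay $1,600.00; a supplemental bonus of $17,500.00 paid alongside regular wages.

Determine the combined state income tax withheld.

$4,786.00

State Income Tax: taxable = $1,600.00
  6% × $1,600.00 = $96.00
Supplemental (26.8% flat on bonus): 26.8% × $17,500.00 = $4,690.00
Total state income tax: $96.00 + $4,690.00 = $4,786.00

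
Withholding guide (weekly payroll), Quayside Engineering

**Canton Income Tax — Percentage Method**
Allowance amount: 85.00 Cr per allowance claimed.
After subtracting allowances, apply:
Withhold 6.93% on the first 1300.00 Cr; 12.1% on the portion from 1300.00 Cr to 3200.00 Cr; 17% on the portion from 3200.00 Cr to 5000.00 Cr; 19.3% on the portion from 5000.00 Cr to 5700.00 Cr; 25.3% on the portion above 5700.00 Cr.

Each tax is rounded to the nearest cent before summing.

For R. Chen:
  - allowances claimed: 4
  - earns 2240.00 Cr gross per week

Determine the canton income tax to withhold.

162.69 Cr

Canton Income Tax: taxable = 2240.00 Cr − 4×85.00 Cr = 1900.00 Cr
  90.09 Cr + 12.1% × (1900.00 Cr − 1300.00 Cr) = 90.09 Cr + 12.1% × 600.00 Cr = 162.69 Cr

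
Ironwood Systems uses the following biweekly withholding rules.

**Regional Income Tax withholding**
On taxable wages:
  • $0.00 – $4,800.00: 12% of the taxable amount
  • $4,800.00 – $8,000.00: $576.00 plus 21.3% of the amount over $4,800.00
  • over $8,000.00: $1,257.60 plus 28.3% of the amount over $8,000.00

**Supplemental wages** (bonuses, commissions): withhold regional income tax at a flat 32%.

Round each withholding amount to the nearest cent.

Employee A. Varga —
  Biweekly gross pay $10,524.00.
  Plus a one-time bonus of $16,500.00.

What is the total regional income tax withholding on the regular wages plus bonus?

Regional Income Tax: taxable = $10,524.00
  $1,257.60 + 28.3% × ($10,524.00 − $8,000.00) = $1,257.60 + 28.3% × $2,524.00 = $1,971.89
Supplemental (32% flat on bonus): 32% × $16,500.00 = $5,280.00
Total regional income tax: $1,971.89 + $5,280.00 = $7,251.89

$7,251.89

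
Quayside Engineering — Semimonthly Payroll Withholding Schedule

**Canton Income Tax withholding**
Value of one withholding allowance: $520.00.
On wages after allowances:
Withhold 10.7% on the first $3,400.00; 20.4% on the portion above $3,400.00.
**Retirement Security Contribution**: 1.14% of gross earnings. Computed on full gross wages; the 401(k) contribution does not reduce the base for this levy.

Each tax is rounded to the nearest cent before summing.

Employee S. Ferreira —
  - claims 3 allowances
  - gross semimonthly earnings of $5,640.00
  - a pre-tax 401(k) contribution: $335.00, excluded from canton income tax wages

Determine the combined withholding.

Canton Income Tax: taxable = $5,640.00 − $335.00 − 3×$520.00 = $3,745.00
  $363.80 + 20.4% × ($3,745.00 − $3,400.00) = $363.80 + 20.4% × $345.00 = $434.18
Retirement Security Contribution: 1.14% × $5,640.00 = $64.30
Total: $434.18 + $64.30 = $498.48

$498.48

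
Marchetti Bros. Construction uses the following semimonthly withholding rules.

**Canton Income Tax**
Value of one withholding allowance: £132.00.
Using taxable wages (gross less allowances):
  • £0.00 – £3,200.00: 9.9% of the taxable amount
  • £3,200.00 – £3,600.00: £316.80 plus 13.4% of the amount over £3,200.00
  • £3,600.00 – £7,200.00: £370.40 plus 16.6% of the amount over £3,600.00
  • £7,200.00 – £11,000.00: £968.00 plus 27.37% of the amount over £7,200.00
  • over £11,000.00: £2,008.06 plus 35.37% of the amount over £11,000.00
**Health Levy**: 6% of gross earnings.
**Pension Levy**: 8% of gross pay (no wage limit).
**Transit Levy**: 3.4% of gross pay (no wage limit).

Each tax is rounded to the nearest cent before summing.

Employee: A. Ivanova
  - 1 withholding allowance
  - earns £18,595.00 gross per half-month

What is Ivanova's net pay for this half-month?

Canton Income Tax: taxable = £18,595.00 − 1×£132.00 = £18,463.00
  £2,008.06 + 35.37% × (£18,463.00 − £11,000.00) = £2,008.06 + 35.37% × £7,463.00 = £4,647.72
Health Levy: 6% × £18,595.00 = £1,115.70
Pension Levy: 8% × £18,595.00 = £1,487.60
Transit Levy: 3.4% × £18,595.00 = £632.23
Total withheld: £4,647.72 + £1,115.70 + £1,487.60 + £632.23 = £7,883.25
Net pay: £18,595.00 − £7,883.25 = £10,711.75

£10,711.75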